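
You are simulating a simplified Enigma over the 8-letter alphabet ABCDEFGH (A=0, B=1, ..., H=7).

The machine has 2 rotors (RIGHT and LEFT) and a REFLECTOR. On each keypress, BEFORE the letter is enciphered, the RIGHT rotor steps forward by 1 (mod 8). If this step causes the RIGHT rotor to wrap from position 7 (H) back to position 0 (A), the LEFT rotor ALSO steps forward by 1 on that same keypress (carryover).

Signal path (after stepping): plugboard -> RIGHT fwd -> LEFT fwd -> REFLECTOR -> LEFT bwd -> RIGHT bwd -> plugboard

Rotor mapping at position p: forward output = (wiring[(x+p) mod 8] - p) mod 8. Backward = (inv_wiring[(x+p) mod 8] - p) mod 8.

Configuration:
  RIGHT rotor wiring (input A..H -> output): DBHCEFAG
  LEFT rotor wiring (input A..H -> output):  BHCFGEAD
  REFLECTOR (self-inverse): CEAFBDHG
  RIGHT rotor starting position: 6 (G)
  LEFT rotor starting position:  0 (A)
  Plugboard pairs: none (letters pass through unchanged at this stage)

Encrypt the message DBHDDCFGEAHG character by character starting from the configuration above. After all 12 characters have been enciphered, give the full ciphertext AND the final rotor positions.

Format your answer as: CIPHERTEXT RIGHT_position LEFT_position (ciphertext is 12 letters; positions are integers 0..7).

Answer: FDCFFGCHBGGH 2 2

Derivation:
Char 1 ('D'): step: R->7, L=0; D->plug->D->R->A->L->B->refl->E->L'->F->R'->F->plug->F
Char 2 ('B'): step: R->0, L->1 (L advanced); B->plug->B->R->B->L->B->refl->E->L'->C->R'->D->plug->D
Char 3 ('H'): step: R->1, L=1; H->plug->H->R->C->L->E->refl->B->L'->B->R'->C->plug->C
Char 4 ('D'): step: R->2, L=1; D->plug->D->R->D->L->F->refl->D->L'->E->R'->F->plug->F
Char 5 ('D'): step: R->3, L=1; D->plug->D->R->F->L->H->refl->G->L'->A->R'->F->plug->F
Char 6 ('C'): step: R->4, L=1; C->plug->C->R->E->L->D->refl->F->L'->D->R'->G->plug->G
Char 7 ('F'): step: R->5, L=1; F->plug->F->R->C->L->E->refl->B->L'->B->R'->C->plug->C
Char 8 ('G'): step: R->6, L=1; G->plug->G->R->G->L->C->refl->A->L'->H->R'->H->plug->H
Char 9 ('E'): step: R->7, L=1; E->plug->E->R->D->L->F->refl->D->L'->E->R'->B->plug->B
Char 10 ('A'): step: R->0, L->2 (L advanced); A->plug->A->R->D->L->C->refl->A->L'->A->R'->G->plug->G
Char 11 ('H'): step: R->1, L=2; H->plug->H->R->C->L->E->refl->B->L'->F->R'->G->plug->G
Char 12 ('G'): step: R->2, L=2; G->plug->G->R->B->L->D->refl->F->L'->H->R'->H->plug->H
Final: ciphertext=FDCFFGCHBGGH, RIGHT=2, LEFT=2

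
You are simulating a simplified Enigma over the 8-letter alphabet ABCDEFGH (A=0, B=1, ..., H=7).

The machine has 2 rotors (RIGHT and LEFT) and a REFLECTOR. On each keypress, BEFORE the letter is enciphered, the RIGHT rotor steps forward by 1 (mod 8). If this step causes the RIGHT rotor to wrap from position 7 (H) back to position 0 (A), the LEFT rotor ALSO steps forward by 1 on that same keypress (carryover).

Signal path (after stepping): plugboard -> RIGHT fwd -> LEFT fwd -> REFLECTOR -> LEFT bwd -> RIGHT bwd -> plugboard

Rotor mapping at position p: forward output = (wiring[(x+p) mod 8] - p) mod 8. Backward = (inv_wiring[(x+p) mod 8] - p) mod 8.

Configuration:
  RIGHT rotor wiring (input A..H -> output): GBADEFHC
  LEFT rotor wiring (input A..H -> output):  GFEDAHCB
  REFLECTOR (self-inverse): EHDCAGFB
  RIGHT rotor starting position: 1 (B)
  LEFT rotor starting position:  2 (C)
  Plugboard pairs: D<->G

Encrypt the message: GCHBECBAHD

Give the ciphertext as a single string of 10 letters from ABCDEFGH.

Char 1 ('G'): step: R->2, L=2; G->plug->D->R->D->L->F->refl->G->L'->C->R'->C->plug->C
Char 2 ('C'): step: R->3, L=2; C->plug->C->R->C->L->G->refl->F->L'->D->R'->F->plug->F
Char 3 ('H'): step: R->4, L=2; H->plug->H->R->H->L->D->refl->C->L'->A->R'->A->plug->A
Char 4 ('B'): step: R->5, L=2; B->plug->B->R->C->L->G->refl->F->L'->D->R'->F->plug->F
Char 5 ('E'): step: R->6, L=2; E->plug->E->R->C->L->G->refl->F->L'->D->R'->D->plug->G
Char 6 ('C'): step: R->7, L=2; C->plug->C->R->C->L->G->refl->F->L'->D->R'->A->plug->A
Char 7 ('B'): step: R->0, L->3 (L advanced); B->plug->B->R->B->L->F->refl->G->L'->E->R'->E->plug->E
Char 8 ('A'): step: R->1, L=3; A->plug->A->R->A->L->A->refl->E->L'->C->R'->C->plug->C
Char 9 ('H'): step: R->2, L=3; H->plug->H->R->H->L->B->refl->H->L'->D->R'->D->plug->G
Char 10 ('D'): step: R->3, L=3; D->plug->G->R->G->L->C->refl->D->L'->F->R'->H->plug->H

Answer: CFAFGAECGH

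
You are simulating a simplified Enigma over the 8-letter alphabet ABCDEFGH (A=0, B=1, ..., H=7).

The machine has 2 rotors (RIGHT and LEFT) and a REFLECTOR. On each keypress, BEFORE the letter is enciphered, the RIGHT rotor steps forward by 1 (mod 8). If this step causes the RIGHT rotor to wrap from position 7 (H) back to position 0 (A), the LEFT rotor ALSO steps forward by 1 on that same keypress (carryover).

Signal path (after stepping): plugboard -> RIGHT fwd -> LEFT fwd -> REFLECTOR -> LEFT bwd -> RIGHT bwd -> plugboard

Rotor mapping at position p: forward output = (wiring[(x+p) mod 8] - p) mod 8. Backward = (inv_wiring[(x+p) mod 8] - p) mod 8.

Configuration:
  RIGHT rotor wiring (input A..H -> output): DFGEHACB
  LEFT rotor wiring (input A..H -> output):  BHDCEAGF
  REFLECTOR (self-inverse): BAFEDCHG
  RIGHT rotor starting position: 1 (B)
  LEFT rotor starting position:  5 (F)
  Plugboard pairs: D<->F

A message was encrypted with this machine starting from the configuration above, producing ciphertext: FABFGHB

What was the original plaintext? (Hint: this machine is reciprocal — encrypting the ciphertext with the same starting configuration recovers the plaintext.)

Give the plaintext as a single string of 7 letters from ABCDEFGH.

Answer: AGCCHDG

Derivation:
Char 1 ('F'): step: R->2, L=5; F->plug->D->R->G->L->F->refl->C->L'->E->R'->A->plug->A
Char 2 ('A'): step: R->3, L=5; A->plug->A->R->B->L->B->refl->A->L'->C->R'->G->plug->G
Char 3 ('B'): step: R->4, L=5; B->plug->B->R->E->L->C->refl->F->L'->G->R'->C->plug->C
Char 4 ('F'): step: R->5, L=5; F->plug->D->R->G->L->F->refl->C->L'->E->R'->C->plug->C
Char 5 ('G'): step: R->6, L=5; G->plug->G->R->B->L->B->refl->A->L'->C->R'->H->plug->H
Char 6 ('H'): step: R->7, L=5; H->plug->H->R->D->L->E->refl->D->L'->A->R'->F->plug->D
Char 7 ('B'): step: R->0, L->6 (L advanced); B->plug->B->R->F->L->E->refl->D->L'->C->R'->G->plug->G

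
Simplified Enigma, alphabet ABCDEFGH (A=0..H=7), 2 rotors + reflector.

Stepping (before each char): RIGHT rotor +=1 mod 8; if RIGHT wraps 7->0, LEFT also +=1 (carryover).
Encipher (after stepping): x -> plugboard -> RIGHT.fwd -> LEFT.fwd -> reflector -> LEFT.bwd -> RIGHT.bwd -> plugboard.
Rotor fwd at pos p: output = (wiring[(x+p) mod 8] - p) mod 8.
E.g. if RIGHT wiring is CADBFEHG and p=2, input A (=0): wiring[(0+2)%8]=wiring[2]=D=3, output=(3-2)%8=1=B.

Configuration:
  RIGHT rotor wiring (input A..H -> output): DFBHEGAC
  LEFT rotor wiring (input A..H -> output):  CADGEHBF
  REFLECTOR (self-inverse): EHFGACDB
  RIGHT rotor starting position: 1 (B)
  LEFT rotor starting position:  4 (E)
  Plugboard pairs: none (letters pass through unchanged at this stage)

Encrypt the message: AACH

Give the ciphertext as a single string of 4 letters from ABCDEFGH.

Answer: CBFG

Derivation:
Char 1 ('A'): step: R->2, L=4; A->plug->A->R->H->L->C->refl->F->L'->C->R'->C->plug->C
Char 2 ('A'): step: R->3, L=4; A->plug->A->R->E->L->G->refl->D->L'->B->R'->B->plug->B
Char 3 ('C'): step: R->4, L=4; C->plug->C->R->E->L->G->refl->D->L'->B->R'->F->plug->F
Char 4 ('H'): step: R->5, L=4; H->plug->H->R->H->L->C->refl->F->L'->C->R'->G->plug->G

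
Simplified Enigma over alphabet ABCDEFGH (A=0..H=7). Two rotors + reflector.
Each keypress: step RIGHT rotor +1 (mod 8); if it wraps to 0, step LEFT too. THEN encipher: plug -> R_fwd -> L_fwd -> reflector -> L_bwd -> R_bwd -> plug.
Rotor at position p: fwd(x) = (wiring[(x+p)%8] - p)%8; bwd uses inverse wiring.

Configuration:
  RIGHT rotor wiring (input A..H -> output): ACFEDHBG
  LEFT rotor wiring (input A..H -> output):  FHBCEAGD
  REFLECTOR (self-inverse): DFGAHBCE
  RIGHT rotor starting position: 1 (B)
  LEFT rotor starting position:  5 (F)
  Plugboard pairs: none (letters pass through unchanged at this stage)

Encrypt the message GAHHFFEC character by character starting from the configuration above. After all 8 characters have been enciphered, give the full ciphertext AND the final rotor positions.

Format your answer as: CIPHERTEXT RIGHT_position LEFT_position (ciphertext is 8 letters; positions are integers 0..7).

Char 1 ('G'): step: R->2, L=5; G->plug->G->R->G->L->F->refl->B->L'->B->R'->C->plug->C
Char 2 ('A'): step: R->3, L=5; A->plug->A->R->B->L->B->refl->F->L'->G->R'->D->plug->D
Char 3 ('H'): step: R->4, L=5; H->plug->H->R->A->L->D->refl->A->L'->D->R'->B->plug->B
Char 4 ('H'): step: R->5, L=5; H->plug->H->R->G->L->F->refl->B->L'->B->R'->C->plug->C
Char 5 ('F'): step: R->6, L=5; F->plug->F->R->G->L->F->refl->B->L'->B->R'->H->plug->H
Char 6 ('F'): step: R->7, L=5; F->plug->F->R->E->L->C->refl->G->L'->C->R'->H->plug->H
Char 7 ('E'): step: R->0, L->6 (L advanced); E->plug->E->R->D->L->B->refl->F->L'->B->R'->G->plug->G
Char 8 ('C'): step: R->1, L=6; C->plug->C->R->D->L->B->refl->F->L'->B->R'->A->plug->A
Final: ciphertext=CDBCHHGA, RIGHT=1, LEFT=6

Answer: CDBCHHGA 1 6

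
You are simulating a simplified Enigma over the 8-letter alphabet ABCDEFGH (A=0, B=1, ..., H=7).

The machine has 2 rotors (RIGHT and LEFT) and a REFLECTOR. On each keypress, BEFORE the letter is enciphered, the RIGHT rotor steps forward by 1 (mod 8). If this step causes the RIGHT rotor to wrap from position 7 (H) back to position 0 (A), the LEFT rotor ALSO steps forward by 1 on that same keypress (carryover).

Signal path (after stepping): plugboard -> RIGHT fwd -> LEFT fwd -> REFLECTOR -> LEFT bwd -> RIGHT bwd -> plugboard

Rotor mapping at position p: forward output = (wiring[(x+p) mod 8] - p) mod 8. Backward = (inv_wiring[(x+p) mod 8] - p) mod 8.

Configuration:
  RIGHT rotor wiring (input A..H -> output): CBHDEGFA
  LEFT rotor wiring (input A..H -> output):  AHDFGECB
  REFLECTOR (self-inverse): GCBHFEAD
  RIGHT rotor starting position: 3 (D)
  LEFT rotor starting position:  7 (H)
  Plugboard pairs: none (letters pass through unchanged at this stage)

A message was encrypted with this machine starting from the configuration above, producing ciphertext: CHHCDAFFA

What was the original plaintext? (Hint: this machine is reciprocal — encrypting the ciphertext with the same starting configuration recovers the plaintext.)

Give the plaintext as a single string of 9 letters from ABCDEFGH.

Char 1 ('C'): step: R->4, L=7; C->plug->C->R->B->L->B->refl->C->L'->A->R'->A->plug->A
Char 2 ('H'): step: R->5, L=7; H->plug->H->R->H->L->D->refl->H->L'->F->R'->D->plug->D
Char 3 ('H'): step: R->6, L=7; H->plug->H->R->A->L->C->refl->B->L'->B->R'->E->plug->E
Char 4 ('C'): step: R->7, L=7; C->plug->C->R->C->L->A->refl->G->L'->E->R'->E->plug->E
Char 5 ('D'): step: R->0, L->0 (L advanced); D->plug->D->R->D->L->F->refl->E->L'->F->R'->G->plug->G
Char 6 ('A'): step: R->1, L=0; A->plug->A->R->A->L->A->refl->G->L'->E->R'->F->plug->F
Char 7 ('F'): step: R->2, L=0; F->plug->F->R->G->L->C->refl->B->L'->H->R'->H->plug->H
Char 8 ('F'): step: R->3, L=0; F->plug->F->R->H->L->B->refl->C->L'->G->R'->G->plug->G
Char 9 ('A'): step: R->4, L=0; A->plug->A->R->A->L->A->refl->G->L'->E->R'->D->plug->D

Answer: ADEEGFHGD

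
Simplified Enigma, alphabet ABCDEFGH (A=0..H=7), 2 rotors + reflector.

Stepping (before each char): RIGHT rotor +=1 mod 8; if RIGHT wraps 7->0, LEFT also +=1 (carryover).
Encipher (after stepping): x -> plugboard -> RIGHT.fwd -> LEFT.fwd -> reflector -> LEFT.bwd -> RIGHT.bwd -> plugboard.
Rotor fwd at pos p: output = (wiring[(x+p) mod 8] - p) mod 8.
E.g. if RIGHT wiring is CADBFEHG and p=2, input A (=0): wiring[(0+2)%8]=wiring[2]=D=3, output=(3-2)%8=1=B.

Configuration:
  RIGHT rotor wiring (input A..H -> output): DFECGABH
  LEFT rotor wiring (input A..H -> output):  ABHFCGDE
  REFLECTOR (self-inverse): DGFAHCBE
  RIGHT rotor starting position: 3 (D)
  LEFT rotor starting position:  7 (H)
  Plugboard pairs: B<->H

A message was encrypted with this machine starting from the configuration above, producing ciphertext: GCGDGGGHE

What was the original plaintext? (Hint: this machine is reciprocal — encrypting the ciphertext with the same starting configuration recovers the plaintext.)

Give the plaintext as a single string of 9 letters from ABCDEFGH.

Answer: AEBEHFFEA

Derivation:
Char 1 ('G'): step: R->4, L=7; G->plug->G->R->A->L->F->refl->C->L'->C->R'->A->plug->A
Char 2 ('C'): step: R->5, L=7; C->plug->C->R->C->L->C->refl->F->L'->A->R'->E->plug->E
Char 3 ('G'): step: R->6, L=7; G->plug->G->R->A->L->F->refl->C->L'->C->R'->H->plug->B
Char 4 ('D'): step: R->7, L=7; D->plug->D->R->F->L->D->refl->A->L'->D->R'->E->plug->E
Char 5 ('G'): step: R->0, L->0 (L advanced); G->plug->G->R->B->L->B->refl->G->L'->F->R'->B->plug->H
Char 6 ('G'): step: R->1, L=0; G->plug->G->R->G->L->D->refl->A->L'->A->R'->F->plug->F
Char 7 ('G'): step: R->2, L=0; G->plug->G->R->B->L->B->refl->G->L'->F->R'->F->plug->F
Char 8 ('H'): step: R->3, L=0; H->plug->B->R->D->L->F->refl->C->L'->E->R'->E->plug->E
Char 9 ('E'): step: R->4, L=0; E->plug->E->R->H->L->E->refl->H->L'->C->R'->A->plug->A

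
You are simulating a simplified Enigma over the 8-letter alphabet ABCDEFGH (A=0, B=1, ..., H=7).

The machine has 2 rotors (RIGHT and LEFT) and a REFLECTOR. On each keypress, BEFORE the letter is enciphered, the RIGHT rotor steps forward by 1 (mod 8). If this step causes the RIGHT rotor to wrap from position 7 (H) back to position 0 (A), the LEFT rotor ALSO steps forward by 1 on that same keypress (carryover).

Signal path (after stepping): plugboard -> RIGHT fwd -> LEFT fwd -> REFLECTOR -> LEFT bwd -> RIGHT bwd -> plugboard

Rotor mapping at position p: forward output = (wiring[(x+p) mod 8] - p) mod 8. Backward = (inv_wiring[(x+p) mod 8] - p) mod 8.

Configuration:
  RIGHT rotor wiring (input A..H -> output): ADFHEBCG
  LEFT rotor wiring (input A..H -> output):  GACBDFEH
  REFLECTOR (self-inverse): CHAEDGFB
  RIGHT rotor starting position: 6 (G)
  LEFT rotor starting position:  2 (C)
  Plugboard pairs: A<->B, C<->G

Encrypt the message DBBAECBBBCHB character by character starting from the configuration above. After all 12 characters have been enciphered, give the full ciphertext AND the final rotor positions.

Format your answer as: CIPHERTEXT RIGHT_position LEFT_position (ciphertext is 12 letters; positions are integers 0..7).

Answer: HHFFDDADHEGA 2 4

Derivation:
Char 1 ('D'): step: R->7, L=2; D->plug->D->R->G->L->E->refl->D->L'->D->R'->H->plug->H
Char 2 ('B'): step: R->0, L->3 (L advanced); B->plug->A->R->A->L->G->refl->F->L'->G->R'->H->plug->H
Char 3 ('B'): step: R->1, L=3; B->plug->A->R->C->L->C->refl->A->L'->B->R'->F->plug->F
Char 4 ('A'): step: R->2, L=3; A->plug->B->R->F->L->D->refl->E->L'->E->R'->F->plug->F
Char 5 ('E'): step: R->3, L=3; E->plug->E->R->D->L->B->refl->H->L'->H->R'->D->plug->D
Char 6 ('C'): step: R->4, L=3; C->plug->G->R->B->L->A->refl->C->L'->C->R'->D->plug->D
Char 7 ('B'): step: R->5, L=3; B->plug->A->R->E->L->E->refl->D->L'->F->R'->B->plug->A
Char 8 ('B'): step: R->6, L=3; B->plug->A->R->E->L->E->refl->D->L'->F->R'->D->plug->D
Char 9 ('B'): step: R->7, L=3; B->plug->A->R->H->L->H->refl->B->L'->D->R'->H->plug->H
Char 10 ('C'): step: R->0, L->4 (L advanced); C->plug->G->R->C->L->A->refl->C->L'->E->R'->E->plug->E
Char 11 ('H'): step: R->1, L=4; H->plug->H->R->H->L->F->refl->G->L'->G->R'->C->plug->G
Char 12 ('B'): step: R->2, L=4; B->plug->A->R->D->L->D->refl->E->L'->F->R'->B->plug->A
Final: ciphertext=HHFFDDADHEGA, RIGHT=2, LEFT=4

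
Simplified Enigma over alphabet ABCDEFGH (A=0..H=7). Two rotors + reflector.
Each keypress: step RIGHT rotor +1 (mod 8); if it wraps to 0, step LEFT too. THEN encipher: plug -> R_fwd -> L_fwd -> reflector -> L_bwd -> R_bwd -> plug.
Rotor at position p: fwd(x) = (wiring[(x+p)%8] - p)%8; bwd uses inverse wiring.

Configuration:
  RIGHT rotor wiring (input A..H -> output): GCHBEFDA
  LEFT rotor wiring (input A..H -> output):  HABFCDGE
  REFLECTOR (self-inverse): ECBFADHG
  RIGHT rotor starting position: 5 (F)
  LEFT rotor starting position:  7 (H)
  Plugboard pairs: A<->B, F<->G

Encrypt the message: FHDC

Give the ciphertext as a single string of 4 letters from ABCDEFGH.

Char 1 ('F'): step: R->6, L=7; F->plug->G->R->G->L->E->refl->A->L'->B->R'->E->plug->E
Char 2 ('H'): step: R->7, L=7; H->plug->H->R->E->L->G->refl->H->L'->H->R'->B->plug->A
Char 3 ('D'): step: R->0, L->0 (L advanced); D->plug->D->R->B->L->A->refl->E->L'->H->R'->C->plug->C
Char 4 ('C'): step: R->1, L=0; C->plug->C->R->A->L->H->refl->G->L'->G->R'->B->plug->A

Answer: EACA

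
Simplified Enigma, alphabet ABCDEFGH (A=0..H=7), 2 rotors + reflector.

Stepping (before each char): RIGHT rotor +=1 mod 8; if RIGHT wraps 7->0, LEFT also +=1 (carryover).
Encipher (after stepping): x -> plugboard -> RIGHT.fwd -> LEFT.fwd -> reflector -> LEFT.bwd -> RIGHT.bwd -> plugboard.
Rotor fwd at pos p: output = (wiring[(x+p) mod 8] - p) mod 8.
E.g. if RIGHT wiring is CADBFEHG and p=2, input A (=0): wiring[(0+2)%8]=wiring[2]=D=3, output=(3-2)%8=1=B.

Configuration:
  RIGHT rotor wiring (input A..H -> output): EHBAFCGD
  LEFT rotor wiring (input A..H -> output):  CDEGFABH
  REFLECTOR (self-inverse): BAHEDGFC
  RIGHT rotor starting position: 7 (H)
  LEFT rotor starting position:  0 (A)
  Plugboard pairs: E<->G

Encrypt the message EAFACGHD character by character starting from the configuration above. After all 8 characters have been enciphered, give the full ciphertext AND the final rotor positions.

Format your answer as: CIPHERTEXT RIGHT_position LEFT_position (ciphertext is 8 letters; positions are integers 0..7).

Answer: FECCBCAF 7 1

Derivation:
Char 1 ('E'): step: R->0, L->1 (L advanced); E->plug->G->R->G->L->G->refl->F->L'->C->R'->F->plug->F
Char 2 ('A'): step: R->1, L=1; A->plug->A->R->G->L->G->refl->F->L'->C->R'->G->plug->E
Char 3 ('F'): step: R->2, L=1; F->plug->F->R->B->L->D->refl->E->L'->D->R'->C->plug->C
Char 4 ('A'): step: R->3, L=1; A->plug->A->R->F->L->A->refl->B->L'->H->R'->C->plug->C
Char 5 ('C'): step: R->4, L=1; C->plug->C->R->C->L->F->refl->G->L'->G->R'->B->plug->B
Char 6 ('G'): step: R->5, L=1; G->plug->E->R->C->L->F->refl->G->L'->G->R'->C->plug->C
Char 7 ('H'): step: R->6, L=1; H->plug->H->R->E->L->H->refl->C->L'->A->R'->A->plug->A
Char 8 ('D'): step: R->7, L=1; D->plug->D->R->C->L->F->refl->G->L'->G->R'->F->plug->F
Final: ciphertext=FECCBCAF, RIGHT=7, LEFT=1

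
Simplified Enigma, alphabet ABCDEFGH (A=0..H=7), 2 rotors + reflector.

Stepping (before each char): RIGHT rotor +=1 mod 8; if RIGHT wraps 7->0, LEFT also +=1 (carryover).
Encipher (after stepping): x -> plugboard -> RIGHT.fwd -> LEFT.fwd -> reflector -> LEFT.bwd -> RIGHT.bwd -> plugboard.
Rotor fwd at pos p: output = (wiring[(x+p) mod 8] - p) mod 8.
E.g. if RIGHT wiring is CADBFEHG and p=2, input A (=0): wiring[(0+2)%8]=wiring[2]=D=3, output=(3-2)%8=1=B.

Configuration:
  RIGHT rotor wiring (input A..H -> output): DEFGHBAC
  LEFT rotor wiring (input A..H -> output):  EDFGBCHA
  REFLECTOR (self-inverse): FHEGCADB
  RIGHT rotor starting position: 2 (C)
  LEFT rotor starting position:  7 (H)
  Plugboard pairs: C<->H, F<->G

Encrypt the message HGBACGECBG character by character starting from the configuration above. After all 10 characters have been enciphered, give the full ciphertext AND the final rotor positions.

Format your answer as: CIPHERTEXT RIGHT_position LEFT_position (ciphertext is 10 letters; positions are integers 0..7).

Char 1 ('H'): step: R->3, L=7; H->plug->C->R->G->L->D->refl->G->L'->D->R'->A->plug->A
Char 2 ('G'): step: R->4, L=7; G->plug->F->R->A->L->B->refl->H->L'->E->R'->C->plug->H
Char 3 ('B'): step: R->5, L=7; B->plug->B->R->D->L->G->refl->D->L'->G->R'->D->plug->D
Char 4 ('A'): step: R->6, L=7; A->plug->A->R->C->L->E->refl->C->L'->F->R'->C->plug->H
Char 5 ('C'): step: R->7, L=7; C->plug->H->R->B->L->F->refl->A->L'->H->R'->E->plug->E
Char 6 ('G'): step: R->0, L->0 (L advanced); G->plug->F->R->B->L->D->refl->G->L'->D->R'->A->plug->A
Char 7 ('E'): step: R->1, L=0; E->plug->E->R->A->L->E->refl->C->L'->F->R'->C->plug->H
Char 8 ('C'): step: R->2, L=0; C->plug->H->R->C->L->F->refl->A->L'->H->R'->D->plug->D
Char 9 ('B'): step: R->3, L=0; B->plug->B->R->E->L->B->refl->H->L'->G->R'->C->plug->H
Char 10 ('G'): step: R->4, L=0; G->plug->F->R->A->L->E->refl->C->L'->F->R'->B->plug->B
Final: ciphertext=AHDHEAHDHB, RIGHT=4, LEFT=0

Answer: AHDHEAHDHB 4 0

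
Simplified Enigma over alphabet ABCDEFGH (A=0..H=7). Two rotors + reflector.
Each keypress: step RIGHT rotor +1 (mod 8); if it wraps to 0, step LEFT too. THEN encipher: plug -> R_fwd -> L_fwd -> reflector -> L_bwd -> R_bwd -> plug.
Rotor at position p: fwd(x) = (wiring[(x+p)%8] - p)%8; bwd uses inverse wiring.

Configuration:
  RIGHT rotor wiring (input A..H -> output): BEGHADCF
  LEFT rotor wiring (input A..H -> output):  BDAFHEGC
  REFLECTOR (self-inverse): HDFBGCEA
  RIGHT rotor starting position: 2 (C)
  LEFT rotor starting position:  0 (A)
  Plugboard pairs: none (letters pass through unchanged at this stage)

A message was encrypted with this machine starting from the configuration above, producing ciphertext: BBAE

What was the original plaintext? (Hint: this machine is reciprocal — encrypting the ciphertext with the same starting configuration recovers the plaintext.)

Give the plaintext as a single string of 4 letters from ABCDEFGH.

Answer: FHBF

Derivation:
Char 1 ('B'): step: R->3, L=0; B->plug->B->R->F->L->E->refl->G->L'->G->R'->F->plug->F
Char 2 ('B'): step: R->4, L=0; B->plug->B->R->H->L->C->refl->F->L'->D->R'->H->plug->H
Char 3 ('A'): step: R->5, L=0; A->plug->A->R->G->L->G->refl->E->L'->F->R'->B->plug->B
Char 4 ('E'): step: R->6, L=0; E->plug->E->R->A->L->B->refl->D->L'->B->R'->F->plug->F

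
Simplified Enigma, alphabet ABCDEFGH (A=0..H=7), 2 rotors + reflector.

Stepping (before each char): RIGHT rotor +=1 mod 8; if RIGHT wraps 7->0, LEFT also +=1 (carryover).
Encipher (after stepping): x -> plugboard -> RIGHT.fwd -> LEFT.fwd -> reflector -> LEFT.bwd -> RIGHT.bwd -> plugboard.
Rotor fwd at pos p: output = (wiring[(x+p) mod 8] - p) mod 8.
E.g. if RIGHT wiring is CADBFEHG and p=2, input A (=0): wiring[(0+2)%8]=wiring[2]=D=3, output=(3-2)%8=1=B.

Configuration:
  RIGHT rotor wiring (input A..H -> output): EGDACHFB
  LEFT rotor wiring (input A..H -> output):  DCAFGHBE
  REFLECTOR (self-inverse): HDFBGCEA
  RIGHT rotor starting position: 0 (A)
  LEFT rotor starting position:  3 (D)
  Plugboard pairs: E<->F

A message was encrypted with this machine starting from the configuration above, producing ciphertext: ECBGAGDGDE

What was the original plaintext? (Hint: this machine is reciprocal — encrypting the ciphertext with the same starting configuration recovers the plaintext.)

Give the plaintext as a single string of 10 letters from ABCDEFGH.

Char 1 ('E'): step: R->1, L=3; E->plug->F->R->E->L->B->refl->D->L'->B->R'->D->plug->D
Char 2 ('C'): step: R->2, L=3; C->plug->C->R->A->L->C->refl->F->L'->H->R'->F->plug->E
Char 3 ('B'): step: R->3, L=3; B->plug->B->R->H->L->F->refl->C->L'->A->R'->H->plug->H
Char 4 ('G'): step: R->4, L=3; G->plug->G->R->H->L->F->refl->C->L'->A->R'->E->plug->F
Char 5 ('A'): step: R->5, L=3; A->plug->A->R->C->L->E->refl->G->L'->D->R'->G->plug->G
Char 6 ('G'): step: R->6, L=3; G->plug->G->R->E->L->B->refl->D->L'->B->R'->H->plug->H
Char 7 ('D'): step: R->7, L=3; D->plug->D->R->E->L->B->refl->D->L'->B->R'->E->plug->F
Char 8 ('G'): step: R->0, L->4 (L advanced); G->plug->G->R->F->L->G->refl->E->L'->G->R'->B->plug->B
Char 9 ('D'): step: R->1, L=4; D->plug->D->R->B->L->D->refl->B->L'->H->R'->C->plug->C
Char 10 ('E'): step: R->2, L=4; E->plug->F->R->H->L->B->refl->D->L'->B->R'->A->plug->A

Answer: DEHFGHFBCA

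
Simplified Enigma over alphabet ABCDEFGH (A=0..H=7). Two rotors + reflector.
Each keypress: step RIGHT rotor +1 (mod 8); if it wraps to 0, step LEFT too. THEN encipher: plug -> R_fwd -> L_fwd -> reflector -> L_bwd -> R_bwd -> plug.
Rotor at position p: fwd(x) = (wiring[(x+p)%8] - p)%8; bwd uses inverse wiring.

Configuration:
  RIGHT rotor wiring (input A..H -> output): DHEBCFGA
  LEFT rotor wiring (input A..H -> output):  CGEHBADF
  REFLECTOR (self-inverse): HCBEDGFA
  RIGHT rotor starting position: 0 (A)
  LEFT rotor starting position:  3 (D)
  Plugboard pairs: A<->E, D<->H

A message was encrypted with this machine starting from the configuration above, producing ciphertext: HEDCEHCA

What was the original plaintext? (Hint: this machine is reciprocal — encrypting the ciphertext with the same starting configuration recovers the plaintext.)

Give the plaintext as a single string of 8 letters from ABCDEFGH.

Answer: DGCBHBGG

Derivation:
Char 1 ('H'): step: R->1, L=3; H->plug->D->R->B->L->G->refl->F->L'->C->R'->H->plug->D
Char 2 ('E'): step: R->2, L=3; E->plug->A->R->C->L->F->refl->G->L'->B->R'->G->plug->G
Char 3 ('D'): step: R->3, L=3; D->plug->H->R->B->L->G->refl->F->L'->C->R'->C->plug->C
Char 4 ('C'): step: R->4, L=3; C->plug->C->R->C->L->F->refl->G->L'->B->R'->B->plug->B
Char 5 ('E'): step: R->5, L=3; E->plug->A->R->A->L->E->refl->D->L'->G->R'->D->plug->H
Char 6 ('H'): step: R->6, L=3; H->plug->D->R->B->L->G->refl->F->L'->C->R'->B->plug->B
Char 7 ('C'): step: R->7, L=3; C->plug->C->R->A->L->E->refl->D->L'->G->R'->G->plug->G
Char 8 ('A'): step: R->0, L->4 (L advanced); A->plug->E->R->C->L->H->refl->A->L'->G->R'->G->plug->G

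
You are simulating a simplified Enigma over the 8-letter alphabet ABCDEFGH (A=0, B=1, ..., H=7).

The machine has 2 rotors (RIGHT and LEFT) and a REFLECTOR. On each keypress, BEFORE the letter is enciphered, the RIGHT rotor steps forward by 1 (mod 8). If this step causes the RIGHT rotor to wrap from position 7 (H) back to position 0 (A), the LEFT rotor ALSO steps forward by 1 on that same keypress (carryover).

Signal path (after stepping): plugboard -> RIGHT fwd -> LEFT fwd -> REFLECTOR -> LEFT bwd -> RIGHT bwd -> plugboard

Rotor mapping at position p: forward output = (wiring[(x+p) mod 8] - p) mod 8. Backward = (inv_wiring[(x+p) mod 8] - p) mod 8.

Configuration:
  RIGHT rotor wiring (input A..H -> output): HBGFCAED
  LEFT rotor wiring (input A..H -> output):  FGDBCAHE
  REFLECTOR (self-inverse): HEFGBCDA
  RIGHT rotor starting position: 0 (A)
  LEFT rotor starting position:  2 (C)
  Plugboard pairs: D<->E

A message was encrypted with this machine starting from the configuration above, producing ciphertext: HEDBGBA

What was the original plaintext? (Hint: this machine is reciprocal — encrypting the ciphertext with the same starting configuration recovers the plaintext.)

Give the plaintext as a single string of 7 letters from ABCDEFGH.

Char 1 ('H'): step: R->1, L=2; H->plug->H->R->G->L->D->refl->G->L'->D->R'->F->plug->F
Char 2 ('E'): step: R->2, L=2; E->plug->D->R->G->L->D->refl->G->L'->D->R'->B->plug->B
Char 3 ('D'): step: R->3, L=2; D->plug->E->R->A->L->B->refl->E->L'->H->R'->B->plug->B
Char 4 ('B'): step: R->4, L=2; B->plug->B->R->E->L->F->refl->C->L'->F->R'->F->plug->F
Char 5 ('G'): step: R->5, L=2; G->plug->G->R->A->L->B->refl->E->L'->H->R'->B->plug->B
Char 6 ('B'): step: R->6, L=2; B->plug->B->R->F->L->C->refl->F->L'->E->R'->G->plug->G
Char 7 ('A'): step: R->7, L=2; A->plug->A->R->E->L->F->refl->C->L'->F->R'->H->plug->H

Answer: FBBFBGH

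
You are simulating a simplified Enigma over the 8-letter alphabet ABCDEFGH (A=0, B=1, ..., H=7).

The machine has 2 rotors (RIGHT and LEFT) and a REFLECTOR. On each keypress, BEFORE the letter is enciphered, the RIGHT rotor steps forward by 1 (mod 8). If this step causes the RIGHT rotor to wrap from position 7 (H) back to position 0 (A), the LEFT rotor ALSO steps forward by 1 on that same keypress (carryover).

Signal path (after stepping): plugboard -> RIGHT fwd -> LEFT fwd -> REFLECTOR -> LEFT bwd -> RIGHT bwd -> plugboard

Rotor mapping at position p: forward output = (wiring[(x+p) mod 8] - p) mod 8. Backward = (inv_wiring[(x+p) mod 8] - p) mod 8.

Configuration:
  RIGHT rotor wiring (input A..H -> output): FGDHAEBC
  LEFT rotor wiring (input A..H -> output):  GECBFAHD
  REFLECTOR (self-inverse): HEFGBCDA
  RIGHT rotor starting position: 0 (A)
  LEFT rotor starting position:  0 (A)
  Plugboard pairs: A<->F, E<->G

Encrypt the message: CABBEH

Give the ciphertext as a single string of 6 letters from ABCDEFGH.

Answer: FGDEBG

Derivation:
Char 1 ('C'): step: R->1, L=0; C->plug->C->R->G->L->H->refl->A->L'->F->R'->A->plug->F
Char 2 ('A'): step: R->2, L=0; A->plug->F->R->A->L->G->refl->D->L'->H->R'->E->plug->G
Char 3 ('B'): step: R->3, L=0; B->plug->B->R->F->L->A->refl->H->L'->G->R'->D->plug->D
Char 4 ('B'): step: R->4, L=0; B->plug->B->R->A->L->G->refl->D->L'->H->R'->G->plug->E
Char 5 ('E'): step: R->5, L=0; E->plug->G->R->C->L->C->refl->F->L'->E->R'->B->plug->B
Char 6 ('H'): step: R->6, L=0; H->plug->H->R->G->L->H->refl->A->L'->F->R'->E->plug->G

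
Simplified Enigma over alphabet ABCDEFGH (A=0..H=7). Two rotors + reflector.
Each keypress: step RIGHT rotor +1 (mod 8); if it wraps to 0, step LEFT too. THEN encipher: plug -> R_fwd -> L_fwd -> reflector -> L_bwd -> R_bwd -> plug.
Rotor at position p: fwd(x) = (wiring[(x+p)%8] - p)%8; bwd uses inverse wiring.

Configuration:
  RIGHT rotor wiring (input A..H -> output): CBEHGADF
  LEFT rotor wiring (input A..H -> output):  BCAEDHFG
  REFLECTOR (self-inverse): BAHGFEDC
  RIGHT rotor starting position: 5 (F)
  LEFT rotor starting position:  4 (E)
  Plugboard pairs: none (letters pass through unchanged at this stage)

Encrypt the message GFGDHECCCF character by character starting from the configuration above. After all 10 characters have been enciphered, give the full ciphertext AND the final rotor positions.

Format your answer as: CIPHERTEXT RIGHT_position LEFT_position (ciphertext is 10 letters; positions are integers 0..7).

Answer: DCCEBHFBDD 7 5

Derivation:
Char 1 ('G'): step: R->6, L=4; G->plug->G->R->A->L->H->refl->C->L'->D->R'->D->plug->D
Char 2 ('F'): step: R->7, L=4; F->plug->F->R->H->L->A->refl->B->L'->C->R'->C->plug->C
Char 3 ('G'): step: R->0, L->5 (L advanced); G->plug->G->R->D->L->E->refl->F->L'->E->R'->C->plug->C
Char 4 ('D'): step: R->1, L=5; D->plug->D->R->F->L->D->refl->G->L'->H->R'->E->plug->E
Char 5 ('H'): step: R->2, L=5; H->plug->H->R->H->L->G->refl->D->L'->F->R'->B->plug->B
Char 6 ('E'): step: R->3, L=5; E->plug->E->R->C->L->B->refl->A->L'->B->R'->H->plug->H
Char 7 ('C'): step: R->4, L=5; C->plug->C->R->H->L->G->refl->D->L'->F->R'->F->plug->F
Char 8 ('C'): step: R->5, L=5; C->plug->C->R->A->L->C->refl->H->L'->G->R'->B->plug->B
Char 9 ('C'): step: R->6, L=5; C->plug->C->R->E->L->F->refl->E->L'->D->R'->D->plug->D
Char 10 ('F'): step: R->7, L=5; F->plug->F->R->H->L->G->refl->D->L'->F->R'->D->plug->D
Final: ciphertext=DCCEBHFBDD, RIGHT=7, LEFT=5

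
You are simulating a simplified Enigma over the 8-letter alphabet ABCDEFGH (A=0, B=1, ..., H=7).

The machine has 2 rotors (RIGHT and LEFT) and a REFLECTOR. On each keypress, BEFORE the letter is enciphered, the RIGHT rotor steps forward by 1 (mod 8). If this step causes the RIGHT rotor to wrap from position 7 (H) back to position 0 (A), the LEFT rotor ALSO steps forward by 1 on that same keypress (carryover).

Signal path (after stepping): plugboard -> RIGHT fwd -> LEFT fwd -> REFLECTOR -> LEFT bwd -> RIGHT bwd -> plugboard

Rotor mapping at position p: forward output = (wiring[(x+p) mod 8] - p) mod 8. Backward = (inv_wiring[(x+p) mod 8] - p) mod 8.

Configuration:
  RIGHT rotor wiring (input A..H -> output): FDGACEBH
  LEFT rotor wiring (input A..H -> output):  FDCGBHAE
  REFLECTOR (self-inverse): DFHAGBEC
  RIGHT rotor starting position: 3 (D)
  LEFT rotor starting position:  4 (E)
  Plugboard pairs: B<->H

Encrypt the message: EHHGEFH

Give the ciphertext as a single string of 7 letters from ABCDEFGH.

Answer: DDADDAF

Derivation:
Char 1 ('E'): step: R->4, L=4; E->plug->E->R->B->L->D->refl->A->L'->D->R'->D->plug->D
Char 2 ('H'): step: R->5, L=4; H->plug->B->R->E->L->B->refl->F->L'->A->R'->D->plug->D
Char 3 ('H'): step: R->6, L=4; H->plug->B->R->B->L->D->refl->A->L'->D->R'->A->plug->A
Char 4 ('G'): step: R->7, L=4; G->plug->G->R->F->L->H->refl->C->L'->H->R'->D->plug->D
Char 5 ('E'): step: R->0, L->5 (L advanced); E->plug->E->R->C->L->H->refl->C->L'->A->R'->D->plug->D
Char 6 ('F'): step: R->1, L=5; F->plug->F->R->A->L->C->refl->H->L'->C->R'->A->plug->A
Char 7 ('H'): step: R->2, L=5; H->plug->B->R->G->L->B->refl->F->L'->F->R'->F->plug->F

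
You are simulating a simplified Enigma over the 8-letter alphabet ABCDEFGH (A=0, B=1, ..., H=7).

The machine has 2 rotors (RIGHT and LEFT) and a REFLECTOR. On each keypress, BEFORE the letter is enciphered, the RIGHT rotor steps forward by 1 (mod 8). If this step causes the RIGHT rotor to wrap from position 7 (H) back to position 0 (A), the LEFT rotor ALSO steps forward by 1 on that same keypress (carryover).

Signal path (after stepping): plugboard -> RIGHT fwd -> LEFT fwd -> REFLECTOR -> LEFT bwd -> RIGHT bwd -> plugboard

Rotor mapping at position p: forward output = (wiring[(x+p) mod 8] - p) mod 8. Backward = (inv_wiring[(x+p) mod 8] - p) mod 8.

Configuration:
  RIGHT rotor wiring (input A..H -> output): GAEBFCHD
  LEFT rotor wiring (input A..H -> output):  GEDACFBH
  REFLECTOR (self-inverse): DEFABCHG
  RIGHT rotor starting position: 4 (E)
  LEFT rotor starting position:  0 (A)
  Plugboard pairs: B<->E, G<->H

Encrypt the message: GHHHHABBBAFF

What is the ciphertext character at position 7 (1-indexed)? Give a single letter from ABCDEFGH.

Char 1 ('G'): step: R->5, L=0; G->plug->H->R->A->L->G->refl->H->L'->H->R'->F->plug->F
Char 2 ('H'): step: R->6, L=0; H->plug->G->R->H->L->H->refl->G->L'->A->R'->C->plug->C
Char 3 ('H'): step: R->7, L=0; H->plug->G->R->D->L->A->refl->D->L'->C->R'->E->plug->B
Char 4 ('H'): step: R->0, L->1 (L advanced); H->plug->G->R->H->L->F->refl->C->L'->B->R'->D->plug->D
Char 5 ('H'): step: R->1, L=1; H->plug->G->R->C->L->H->refl->G->L'->G->R'->F->plug->F
Char 6 ('A'): step: R->2, L=1; A->plug->A->R->C->L->H->refl->G->L'->G->R'->H->plug->G
Char 7 ('B'): step: R->3, L=1; B->plug->E->R->A->L->D->refl->A->L'->F->R'->G->plug->H

H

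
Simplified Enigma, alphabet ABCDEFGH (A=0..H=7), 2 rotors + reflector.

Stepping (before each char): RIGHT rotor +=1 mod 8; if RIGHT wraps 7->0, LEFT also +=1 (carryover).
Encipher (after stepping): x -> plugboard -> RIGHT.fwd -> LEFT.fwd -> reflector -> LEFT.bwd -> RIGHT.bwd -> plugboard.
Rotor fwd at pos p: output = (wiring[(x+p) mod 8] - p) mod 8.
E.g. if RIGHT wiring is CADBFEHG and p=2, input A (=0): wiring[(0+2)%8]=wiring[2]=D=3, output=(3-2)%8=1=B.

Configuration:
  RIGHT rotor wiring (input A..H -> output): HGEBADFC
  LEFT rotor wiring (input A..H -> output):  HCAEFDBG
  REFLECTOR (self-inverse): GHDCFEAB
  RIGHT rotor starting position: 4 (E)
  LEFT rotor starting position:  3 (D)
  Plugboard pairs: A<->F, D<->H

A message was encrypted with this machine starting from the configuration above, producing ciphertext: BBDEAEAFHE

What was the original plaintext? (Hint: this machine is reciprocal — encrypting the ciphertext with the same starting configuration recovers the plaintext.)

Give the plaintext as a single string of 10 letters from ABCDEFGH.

Char 1 ('B'): step: R->5, L=3; B->plug->B->R->A->L->B->refl->H->L'->G->R'->A->plug->F
Char 2 ('B'): step: R->6, L=3; B->plug->B->R->E->L->D->refl->C->L'->B->R'->C->plug->C
Char 3 ('D'): step: R->7, L=3; D->plug->H->R->G->L->H->refl->B->L'->A->R'->B->plug->B
Char 4 ('E'): step: R->0, L->4 (L advanced); E->plug->E->R->A->L->B->refl->H->L'->B->R'->D->plug->H
Char 5 ('A'): step: R->1, L=4; A->plug->F->R->E->L->D->refl->C->L'->D->R'->B->plug->B
Char 6 ('E'): step: R->2, L=4; E->plug->E->R->D->L->C->refl->D->L'->E->R'->H->plug->D
Char 7 ('A'): step: R->3, L=4; A->plug->F->R->E->L->D->refl->C->L'->D->R'->G->plug->G
Char 8 ('F'): step: R->4, L=4; F->plug->A->R->E->L->D->refl->C->L'->D->R'->E->plug->E
Char 9 ('H'): step: R->5, L=4; H->plug->D->R->C->L->F->refl->E->L'->G->R'->A->plug->F
Char 10 ('E'): step: R->6, L=4; E->plug->E->R->G->L->E->refl->F->L'->C->R'->G->plug->G

Answer: FCBHBDGEFG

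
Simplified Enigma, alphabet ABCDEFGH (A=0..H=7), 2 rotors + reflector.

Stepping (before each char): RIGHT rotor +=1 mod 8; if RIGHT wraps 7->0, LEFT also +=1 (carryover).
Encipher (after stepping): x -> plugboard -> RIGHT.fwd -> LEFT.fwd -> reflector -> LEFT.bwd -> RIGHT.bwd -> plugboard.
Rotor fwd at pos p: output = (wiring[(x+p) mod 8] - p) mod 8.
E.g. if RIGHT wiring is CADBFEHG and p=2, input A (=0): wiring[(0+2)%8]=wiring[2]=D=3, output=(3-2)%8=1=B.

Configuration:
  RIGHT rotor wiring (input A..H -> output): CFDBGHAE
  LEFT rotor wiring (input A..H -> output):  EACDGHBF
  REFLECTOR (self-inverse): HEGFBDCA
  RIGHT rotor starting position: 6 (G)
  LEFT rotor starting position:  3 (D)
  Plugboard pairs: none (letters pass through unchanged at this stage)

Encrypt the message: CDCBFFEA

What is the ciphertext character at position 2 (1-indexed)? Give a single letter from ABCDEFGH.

Char 1 ('C'): step: R->7, L=3; C->plug->C->R->G->L->F->refl->D->L'->B->R'->H->plug->H
Char 2 ('D'): step: R->0, L->4 (L advanced); D->plug->D->R->B->L->D->refl->F->L'->C->R'->A->plug->A

A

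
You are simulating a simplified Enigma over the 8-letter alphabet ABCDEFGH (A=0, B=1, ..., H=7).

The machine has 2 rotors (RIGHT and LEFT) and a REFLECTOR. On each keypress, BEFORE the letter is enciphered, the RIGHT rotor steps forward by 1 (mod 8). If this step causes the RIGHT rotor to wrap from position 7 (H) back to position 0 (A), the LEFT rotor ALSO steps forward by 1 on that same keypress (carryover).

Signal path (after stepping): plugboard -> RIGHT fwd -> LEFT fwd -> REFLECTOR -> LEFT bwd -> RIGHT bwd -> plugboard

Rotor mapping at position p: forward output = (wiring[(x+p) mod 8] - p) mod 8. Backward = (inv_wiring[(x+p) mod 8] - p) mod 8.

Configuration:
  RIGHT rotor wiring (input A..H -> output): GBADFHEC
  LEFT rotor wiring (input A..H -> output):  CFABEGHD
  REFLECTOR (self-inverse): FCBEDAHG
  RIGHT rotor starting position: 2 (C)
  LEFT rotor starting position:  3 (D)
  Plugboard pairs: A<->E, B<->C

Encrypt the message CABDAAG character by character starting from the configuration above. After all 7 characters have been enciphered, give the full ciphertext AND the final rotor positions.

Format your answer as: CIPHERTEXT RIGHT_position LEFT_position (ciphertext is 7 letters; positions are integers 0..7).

Answer: FCHACCH 1 4

Derivation:
Char 1 ('C'): step: R->3, L=3; C->plug->B->R->C->L->D->refl->E->L'->D->R'->F->plug->F
Char 2 ('A'): step: R->4, L=3; A->plug->E->R->C->L->D->refl->E->L'->D->R'->B->plug->C
Char 3 ('B'): step: R->5, L=3; B->plug->C->R->F->L->H->refl->G->L'->A->R'->H->plug->H
Char 4 ('D'): step: R->6, L=3; D->plug->D->R->D->L->E->refl->D->L'->C->R'->E->plug->A
Char 5 ('A'): step: R->7, L=3; A->plug->E->R->E->L->A->refl->F->L'->H->R'->B->plug->C
Char 6 ('A'): step: R->0, L->4 (L advanced); A->plug->E->R->F->L->B->refl->C->L'->B->R'->B->plug->C
Char 7 ('G'): step: R->1, L=4; G->plug->G->R->B->L->C->refl->B->L'->F->R'->H->plug->H
Final: ciphertext=FCHACCH, RIGHT=1, LEFT=4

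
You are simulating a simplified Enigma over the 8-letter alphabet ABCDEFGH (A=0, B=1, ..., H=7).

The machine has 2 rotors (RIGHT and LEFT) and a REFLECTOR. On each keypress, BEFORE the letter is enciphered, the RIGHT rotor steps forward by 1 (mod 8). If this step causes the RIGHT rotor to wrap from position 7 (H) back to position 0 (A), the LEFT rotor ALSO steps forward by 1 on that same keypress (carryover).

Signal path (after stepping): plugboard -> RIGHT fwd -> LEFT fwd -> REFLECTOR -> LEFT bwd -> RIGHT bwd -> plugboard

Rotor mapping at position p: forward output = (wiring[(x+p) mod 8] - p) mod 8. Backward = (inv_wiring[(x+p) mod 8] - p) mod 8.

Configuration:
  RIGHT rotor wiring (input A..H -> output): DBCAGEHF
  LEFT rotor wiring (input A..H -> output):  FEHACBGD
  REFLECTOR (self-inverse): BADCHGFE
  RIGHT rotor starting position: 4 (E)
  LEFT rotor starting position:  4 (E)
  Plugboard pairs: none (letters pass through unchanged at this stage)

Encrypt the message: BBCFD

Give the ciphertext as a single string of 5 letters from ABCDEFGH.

Answer: DDADF

Derivation:
Char 1 ('B'): step: R->5, L=4; B->plug->B->R->C->L->C->refl->D->L'->G->R'->D->plug->D
Char 2 ('B'): step: R->6, L=4; B->plug->B->R->H->L->E->refl->H->L'->D->R'->D->plug->D
Char 3 ('C'): step: R->7, L=4; C->plug->C->R->C->L->C->refl->D->L'->G->R'->A->plug->A
Char 4 ('F'): step: R->0, L->5 (L advanced); F->plug->F->R->E->L->H->refl->E->L'->A->R'->D->plug->D
Char 5 ('D'): step: R->1, L=5; D->plug->D->R->F->L->C->refl->D->L'->G->R'->F->plug->F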